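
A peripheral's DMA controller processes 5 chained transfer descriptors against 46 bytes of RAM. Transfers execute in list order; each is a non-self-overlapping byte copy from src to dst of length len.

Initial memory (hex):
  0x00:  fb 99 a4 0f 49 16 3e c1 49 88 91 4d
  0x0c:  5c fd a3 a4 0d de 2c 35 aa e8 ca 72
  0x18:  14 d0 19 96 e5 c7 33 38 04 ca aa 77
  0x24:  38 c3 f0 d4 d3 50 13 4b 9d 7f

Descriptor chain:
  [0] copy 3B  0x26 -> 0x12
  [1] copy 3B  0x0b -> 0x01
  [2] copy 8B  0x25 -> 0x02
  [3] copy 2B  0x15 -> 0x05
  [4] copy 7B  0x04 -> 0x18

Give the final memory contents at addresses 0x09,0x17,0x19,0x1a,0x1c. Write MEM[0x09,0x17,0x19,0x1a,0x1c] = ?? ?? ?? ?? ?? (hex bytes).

[0] 0x26->0x12 len=3 : f0 d4 d3
[1] 0x0b->0x01 len=3 : 4d 5c fd
[2] 0x25->0x02 len=8 : c3 f0 d4 d3 50 13 4b 9d
[3] 0x15->0x05 len=2 : e8 ca
[4] 0x04->0x18 len=7 : d4 e8 ca 13 4b 9d 91
query mem[0x09]=0x9d, mem[0x17]=0x72, mem[0x19]=0xe8, mem[0x1a]=0xca, mem[0x1c]=0x4b

MEM[0x09,0x17,0x19,0x1a,0x1c] = 9d 72 e8 ca 4b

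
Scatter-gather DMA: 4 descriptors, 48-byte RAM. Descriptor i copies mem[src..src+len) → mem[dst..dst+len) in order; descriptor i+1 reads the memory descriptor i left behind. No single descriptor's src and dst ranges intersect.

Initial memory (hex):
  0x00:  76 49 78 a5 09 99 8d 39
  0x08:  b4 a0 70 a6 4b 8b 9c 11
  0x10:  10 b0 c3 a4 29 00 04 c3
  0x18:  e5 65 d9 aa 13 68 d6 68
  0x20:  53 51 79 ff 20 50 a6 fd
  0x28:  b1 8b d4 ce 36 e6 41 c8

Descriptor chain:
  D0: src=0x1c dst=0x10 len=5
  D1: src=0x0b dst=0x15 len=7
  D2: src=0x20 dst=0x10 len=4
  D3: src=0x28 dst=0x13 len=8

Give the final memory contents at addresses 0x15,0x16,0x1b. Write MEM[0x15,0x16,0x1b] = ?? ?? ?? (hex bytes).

MEM[0x15,0x16,0x1b] = d4 ce 68

D0: mem[0x10..0x14] <- [13 68 d6 68 53]
D1: mem[0x15..0x1b] <- [a6 4b 8b 9c 11 13 68]
D2: mem[0x10..0x13] <- [53 51 79 ff]
D3: mem[0x13..0x1a] <- [b1 8b d4 ce 36 e6 41 c8]
query mem[0x15]=0xd4, mem[0x16]=0xce, mem[0x1b]=0x68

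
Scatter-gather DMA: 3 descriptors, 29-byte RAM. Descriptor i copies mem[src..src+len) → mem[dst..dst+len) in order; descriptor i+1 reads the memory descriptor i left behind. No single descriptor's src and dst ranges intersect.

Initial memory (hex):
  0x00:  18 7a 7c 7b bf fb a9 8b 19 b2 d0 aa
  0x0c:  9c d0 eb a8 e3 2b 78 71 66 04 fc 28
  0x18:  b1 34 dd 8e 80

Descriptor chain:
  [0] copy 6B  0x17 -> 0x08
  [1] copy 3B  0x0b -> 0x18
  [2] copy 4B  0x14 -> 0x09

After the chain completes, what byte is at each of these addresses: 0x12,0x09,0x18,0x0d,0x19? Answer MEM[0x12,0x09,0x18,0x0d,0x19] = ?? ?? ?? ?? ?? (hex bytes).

#0 dst[0x08+6] := {0x28,0xb1,0x34,0xdd,0x8e,0x80}
#1 dst[0x18+3] := {0xdd,0x8e,0x80}
#2 dst[0x09+4] := {0x66,0x04,0xfc,0x28}
query mem[0x12]=0x78, mem[0x09]=0x66, mem[0x18]=0xdd, mem[0x0d]=0x80, mem[0x19]=0x8e

MEM[0x12,0x09,0x18,0x0d,0x19] = 78 66 dd 80 8e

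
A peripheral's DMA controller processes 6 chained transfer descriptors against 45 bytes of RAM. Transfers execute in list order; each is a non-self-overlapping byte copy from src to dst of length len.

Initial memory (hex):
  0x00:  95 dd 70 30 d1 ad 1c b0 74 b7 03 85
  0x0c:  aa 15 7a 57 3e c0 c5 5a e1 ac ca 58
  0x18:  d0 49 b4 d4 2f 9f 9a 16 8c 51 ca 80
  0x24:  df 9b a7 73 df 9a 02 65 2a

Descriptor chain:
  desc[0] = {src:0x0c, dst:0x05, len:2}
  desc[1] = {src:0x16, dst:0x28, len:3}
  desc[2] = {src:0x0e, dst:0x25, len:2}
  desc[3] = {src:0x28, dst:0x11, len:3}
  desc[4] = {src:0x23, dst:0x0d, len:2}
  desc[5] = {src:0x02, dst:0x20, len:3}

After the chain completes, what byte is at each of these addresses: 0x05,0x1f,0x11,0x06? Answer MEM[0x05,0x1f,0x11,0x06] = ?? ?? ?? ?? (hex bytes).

MEM[0x05,0x1f,0x11,0x06] = aa 16 ca 15

  after D0: wrote 2B at 0x05 = aa15
  after D1: wrote 3B at 0x28 = ca58d0
  after D2: wrote 2B at 0x25 = 7a57
  after D3: wrote 3B at 0x11 = ca58d0
  after D4: wrote 2B at 0x0d = 80df
  after D5: wrote 3B at 0x20 = 7030d1
query mem[0x05]=0xaa, mem[0x1f]=0x16, mem[0x11]=0xca, mem[0x06]=0x15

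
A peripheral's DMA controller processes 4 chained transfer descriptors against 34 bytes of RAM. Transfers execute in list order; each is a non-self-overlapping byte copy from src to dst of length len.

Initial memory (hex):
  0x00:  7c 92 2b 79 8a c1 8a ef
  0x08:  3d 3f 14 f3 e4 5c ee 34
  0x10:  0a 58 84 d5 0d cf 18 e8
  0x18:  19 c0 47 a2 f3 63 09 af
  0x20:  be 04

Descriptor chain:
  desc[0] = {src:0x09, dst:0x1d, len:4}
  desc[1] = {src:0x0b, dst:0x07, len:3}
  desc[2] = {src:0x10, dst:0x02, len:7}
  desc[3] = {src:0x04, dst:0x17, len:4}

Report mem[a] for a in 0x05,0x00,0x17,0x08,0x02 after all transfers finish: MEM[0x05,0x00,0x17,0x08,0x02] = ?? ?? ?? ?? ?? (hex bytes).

MEM[0x05,0x00,0x17,0x08,0x02] = d5 7c 84 18 0a

#0 dst[0x1d+4] := {0x3f,0x14,0xf3,0xe4}
#1 dst[0x07+3] := {0xf3,0xe4,0x5c}
#2 dst[0x02+7] := {0x0a,0x58,0x84,0xd5,0x0d,0xcf,0x18}
#3 dst[0x17+4] := {0x84,0xd5,0x0d,0xcf}
query mem[0x05]=0xd5, mem[0x00]=0x7c, mem[0x17]=0x84, mem[0x08]=0x18, mem[0x02]=0x0a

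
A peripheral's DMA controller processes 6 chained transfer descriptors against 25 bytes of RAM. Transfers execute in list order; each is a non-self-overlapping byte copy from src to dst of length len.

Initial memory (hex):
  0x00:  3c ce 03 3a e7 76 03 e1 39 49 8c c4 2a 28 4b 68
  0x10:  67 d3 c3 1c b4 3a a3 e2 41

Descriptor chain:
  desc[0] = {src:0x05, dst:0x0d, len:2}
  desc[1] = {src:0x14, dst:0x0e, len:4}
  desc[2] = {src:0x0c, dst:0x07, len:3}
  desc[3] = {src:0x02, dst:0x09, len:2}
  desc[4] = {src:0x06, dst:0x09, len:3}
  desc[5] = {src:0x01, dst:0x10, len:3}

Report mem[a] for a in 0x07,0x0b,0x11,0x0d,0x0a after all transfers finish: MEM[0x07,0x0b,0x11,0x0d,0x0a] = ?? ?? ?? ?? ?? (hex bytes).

MEM[0x07,0x0b,0x11,0x0d,0x0a] = 2a 76 03 76 2a

  after D0: wrote 2B at 0x0d = 7603
  after D1: wrote 4B at 0x0e = b43aa3e2
  after D2: wrote 3B at 0x07 = 2a76b4
  after D3: wrote 2B at 0x09 = 033a
  after D4: wrote 3B at 0x09 = 032a76
  after D5: wrote 3B at 0x10 = ce033a
query mem[0x07]=0x2a, mem[0x0b]=0x76, mem[0x11]=0x03, mem[0x0d]=0x76, mem[0x0a]=0x2a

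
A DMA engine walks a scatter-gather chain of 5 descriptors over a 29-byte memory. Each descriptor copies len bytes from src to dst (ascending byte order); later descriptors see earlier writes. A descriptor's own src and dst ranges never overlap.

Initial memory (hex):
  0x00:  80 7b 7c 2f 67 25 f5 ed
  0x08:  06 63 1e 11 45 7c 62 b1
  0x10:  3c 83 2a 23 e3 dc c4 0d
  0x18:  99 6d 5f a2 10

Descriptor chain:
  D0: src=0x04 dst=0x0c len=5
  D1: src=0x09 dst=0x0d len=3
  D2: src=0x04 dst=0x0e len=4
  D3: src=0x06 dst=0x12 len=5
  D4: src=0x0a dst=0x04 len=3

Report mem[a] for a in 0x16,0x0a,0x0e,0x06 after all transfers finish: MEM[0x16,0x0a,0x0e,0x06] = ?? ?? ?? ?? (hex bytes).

  after D0: wrote 5B at 0x0c = 6725f5ed06
  after D1: wrote 3B at 0x0d = 631e11
  after D2: wrote 4B at 0x0e = 6725f5ed
  after D3: wrote 5B at 0x12 = f5ed06631e
  after D4: wrote 3B at 0x04 = 1e1167
query mem[0x16]=0x1e, mem[0x0a]=0x1e, mem[0x0e]=0x67, mem[0x06]=0x67

MEM[0x16,0x0a,0x0e,0x06] = 1e 1e 67 67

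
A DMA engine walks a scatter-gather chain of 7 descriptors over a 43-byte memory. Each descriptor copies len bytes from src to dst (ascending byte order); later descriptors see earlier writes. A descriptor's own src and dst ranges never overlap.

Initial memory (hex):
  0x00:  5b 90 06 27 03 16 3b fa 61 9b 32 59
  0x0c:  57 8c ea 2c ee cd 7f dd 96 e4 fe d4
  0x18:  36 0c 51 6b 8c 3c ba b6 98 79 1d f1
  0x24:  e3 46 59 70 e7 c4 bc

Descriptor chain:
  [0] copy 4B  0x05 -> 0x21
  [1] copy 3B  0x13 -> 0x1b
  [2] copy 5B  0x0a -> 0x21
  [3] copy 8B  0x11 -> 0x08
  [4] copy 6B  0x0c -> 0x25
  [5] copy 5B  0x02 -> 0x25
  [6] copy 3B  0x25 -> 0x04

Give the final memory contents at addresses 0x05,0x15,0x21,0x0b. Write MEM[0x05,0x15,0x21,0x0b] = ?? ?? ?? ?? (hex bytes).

MEM[0x05,0x15,0x21,0x0b] = 27 e4 32 96

#0 dst[0x21+4] := {0x16,0x3b,0xfa,0x61}
#1 dst[0x1b+3] := {0xdd,0x96,0xe4}
#2 dst[0x21+5] := {0x32,0x59,0x57,0x8c,0xea}
#3 dst[0x08+8] := {0xcd,0x7f,0xdd,0x96,0xe4,0xfe,0xd4,0x36}
#4 dst[0x25+6] := {0xe4,0xfe,0xd4,0x36,0xee,0xcd}
#5 dst[0x25+5] := {0x06,0x27,0x03,0x16,0x3b}
#6 dst[0x04+3] := {0x06,0x27,0x03}
query mem[0x05]=0x27, mem[0x15]=0xe4, mem[0x21]=0x32, mem[0x0b]=0x96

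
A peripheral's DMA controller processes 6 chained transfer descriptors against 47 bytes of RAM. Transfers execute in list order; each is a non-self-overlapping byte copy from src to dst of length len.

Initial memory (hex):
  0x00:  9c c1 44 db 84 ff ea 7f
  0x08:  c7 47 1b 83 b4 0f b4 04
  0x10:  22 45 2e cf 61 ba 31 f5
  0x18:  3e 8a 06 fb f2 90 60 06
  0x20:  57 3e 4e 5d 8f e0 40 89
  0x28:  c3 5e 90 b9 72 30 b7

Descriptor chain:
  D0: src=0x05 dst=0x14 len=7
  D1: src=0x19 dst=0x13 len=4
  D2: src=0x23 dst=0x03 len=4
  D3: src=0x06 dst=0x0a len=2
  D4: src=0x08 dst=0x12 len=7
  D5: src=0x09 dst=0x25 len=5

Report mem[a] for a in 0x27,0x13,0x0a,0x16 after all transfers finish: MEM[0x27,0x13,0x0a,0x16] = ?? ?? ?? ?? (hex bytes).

#0 dst[0x14+7] := {0xff,0xea,0x7f,0xc7,0x47,0x1b,0x83}
#1 dst[0x13+4] := {0x1b,0x83,0xfb,0xf2}
#2 dst[0x03+4] := {0x5d,0x8f,0xe0,0x40}
#3 dst[0x0a+2] := {0x40,0x7f}
#4 dst[0x12+7] := {0xc7,0x47,0x40,0x7f,0xb4,0x0f,0xb4}
#5 dst[0x25+5] := {0x47,0x40,0x7f,0xb4,0x0f}
query mem[0x27]=0x7f, mem[0x13]=0x47, mem[0x0a]=0x40, mem[0x16]=0xb4

MEM[0x27,0x13,0x0a,0x16] = 7f 47 40 b4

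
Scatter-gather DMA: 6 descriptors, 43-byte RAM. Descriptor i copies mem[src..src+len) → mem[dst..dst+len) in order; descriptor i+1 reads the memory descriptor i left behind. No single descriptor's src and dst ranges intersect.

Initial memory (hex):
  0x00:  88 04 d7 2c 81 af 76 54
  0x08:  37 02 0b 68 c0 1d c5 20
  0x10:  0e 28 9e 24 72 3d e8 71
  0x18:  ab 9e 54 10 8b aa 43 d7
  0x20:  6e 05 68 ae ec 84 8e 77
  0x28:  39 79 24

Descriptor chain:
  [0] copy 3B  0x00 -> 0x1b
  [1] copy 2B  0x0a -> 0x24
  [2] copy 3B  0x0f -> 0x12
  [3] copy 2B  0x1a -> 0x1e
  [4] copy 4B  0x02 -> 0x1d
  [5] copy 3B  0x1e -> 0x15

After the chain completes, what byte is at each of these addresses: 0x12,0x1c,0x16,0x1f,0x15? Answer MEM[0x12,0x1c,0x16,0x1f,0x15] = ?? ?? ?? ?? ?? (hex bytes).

D0: mem[0x1b..0x1d] <- [88 04 d7]
D1: mem[0x24..0x25] <- [0b 68]
D2: mem[0x12..0x14] <- [20 0e 28]
D3: mem[0x1e..0x1f] <- [54 88]
D4: mem[0x1d..0x20] <- [d7 2c 81 af]
D5: mem[0x15..0x17] <- [2c 81 af]
query mem[0x12]=0x20, mem[0x1c]=0x04, mem[0x16]=0x81, mem[0x1f]=0x81, mem[0x15]=0x2c

MEM[0x12,0x1c,0x16,0x1f,0x15] = 20 04 81 81 2c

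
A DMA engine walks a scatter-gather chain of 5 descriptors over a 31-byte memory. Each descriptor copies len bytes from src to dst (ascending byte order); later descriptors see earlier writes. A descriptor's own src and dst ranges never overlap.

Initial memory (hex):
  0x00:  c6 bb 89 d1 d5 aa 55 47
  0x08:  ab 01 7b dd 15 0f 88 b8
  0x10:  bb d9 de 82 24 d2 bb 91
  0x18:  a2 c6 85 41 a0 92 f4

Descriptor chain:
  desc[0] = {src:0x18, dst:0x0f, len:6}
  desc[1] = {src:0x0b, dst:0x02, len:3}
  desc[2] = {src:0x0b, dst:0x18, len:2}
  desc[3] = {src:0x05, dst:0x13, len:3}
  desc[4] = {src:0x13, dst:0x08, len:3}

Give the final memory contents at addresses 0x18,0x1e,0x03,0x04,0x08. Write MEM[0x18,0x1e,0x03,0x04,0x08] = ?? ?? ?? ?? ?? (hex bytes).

[0] 0x18->0x0f len=6 : a2 c6 85 41 a0 92
[1] 0x0b->0x02 len=3 : dd 15 0f
[2] 0x0b->0x18 len=2 : dd 15
[3] 0x05->0x13 len=3 : aa 55 47
[4] 0x13->0x08 len=3 : aa 55 47
query mem[0x18]=0xdd, mem[0x1e]=0xf4, mem[0x03]=0x15, mem[0x04]=0x0f, mem[0x08]=0xaa

MEM[0x18,0x1e,0x03,0x04,0x08] = dd f4 15 0f aa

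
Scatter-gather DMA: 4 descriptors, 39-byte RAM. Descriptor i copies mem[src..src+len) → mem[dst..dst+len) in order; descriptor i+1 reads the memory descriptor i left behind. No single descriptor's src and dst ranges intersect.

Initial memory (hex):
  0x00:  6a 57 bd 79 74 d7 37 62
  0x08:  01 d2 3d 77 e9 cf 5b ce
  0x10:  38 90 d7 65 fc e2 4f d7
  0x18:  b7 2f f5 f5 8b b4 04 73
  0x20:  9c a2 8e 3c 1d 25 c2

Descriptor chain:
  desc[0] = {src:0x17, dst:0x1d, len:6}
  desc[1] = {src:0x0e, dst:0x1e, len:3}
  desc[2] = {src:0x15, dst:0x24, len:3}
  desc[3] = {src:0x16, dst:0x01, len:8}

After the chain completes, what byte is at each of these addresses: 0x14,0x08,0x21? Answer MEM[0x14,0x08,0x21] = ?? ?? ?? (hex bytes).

  after D0: wrote 6B at 0x1d = d7b72ff5f58b
  after D1: wrote 3B at 0x1e = 5bce38
  after D2: wrote 3B at 0x24 = e24fd7
  after D3: wrote 8B at 0x01 = 4fd7b72ff5f58bd7
query mem[0x14]=0xfc, mem[0x08]=0xd7, mem[0x21]=0xf5

MEM[0x14,0x08,0x21] = fc d7 f5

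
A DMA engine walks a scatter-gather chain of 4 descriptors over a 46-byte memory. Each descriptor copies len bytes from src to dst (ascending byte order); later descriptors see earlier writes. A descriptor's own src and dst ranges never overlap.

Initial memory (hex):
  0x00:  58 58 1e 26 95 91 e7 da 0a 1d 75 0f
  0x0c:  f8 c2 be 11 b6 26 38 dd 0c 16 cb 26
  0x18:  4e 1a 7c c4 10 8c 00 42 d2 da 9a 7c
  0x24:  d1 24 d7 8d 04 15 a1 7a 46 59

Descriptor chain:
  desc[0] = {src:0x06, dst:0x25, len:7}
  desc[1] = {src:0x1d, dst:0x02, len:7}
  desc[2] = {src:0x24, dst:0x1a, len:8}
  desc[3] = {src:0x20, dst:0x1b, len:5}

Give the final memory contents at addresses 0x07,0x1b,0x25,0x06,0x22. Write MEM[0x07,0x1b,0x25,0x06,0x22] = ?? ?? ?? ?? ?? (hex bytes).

MEM[0x07,0x1b,0x25,0x06,0x22] = 9a 0f e7 da 9a

D0: mem[0x25..0x2b] <- [e7 da 0a 1d 75 0f f8]
D1: mem[0x02..0x08] <- [8c 00 42 d2 da 9a 7c]
D2: mem[0x1a..0x21] <- [d1 e7 da 0a 1d 75 0f f8]
D3: mem[0x1b..0x1f] <- [0f f8 9a 7c d1]
query mem[0x07]=0x9a, mem[0x1b]=0x0f, mem[0x25]=0xe7, mem[0x06]=0xda, mem[0x22]=0x9a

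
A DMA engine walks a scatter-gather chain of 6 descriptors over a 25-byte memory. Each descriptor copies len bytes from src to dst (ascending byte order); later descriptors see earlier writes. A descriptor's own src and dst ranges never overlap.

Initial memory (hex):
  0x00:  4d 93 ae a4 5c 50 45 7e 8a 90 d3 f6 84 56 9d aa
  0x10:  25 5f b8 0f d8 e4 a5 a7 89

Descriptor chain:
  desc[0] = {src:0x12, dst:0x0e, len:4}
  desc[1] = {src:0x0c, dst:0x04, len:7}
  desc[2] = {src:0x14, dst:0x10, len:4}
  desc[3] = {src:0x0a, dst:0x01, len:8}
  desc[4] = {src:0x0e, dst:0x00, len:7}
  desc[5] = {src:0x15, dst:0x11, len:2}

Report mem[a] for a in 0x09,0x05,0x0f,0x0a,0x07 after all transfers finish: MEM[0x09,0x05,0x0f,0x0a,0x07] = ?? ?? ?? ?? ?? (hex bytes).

D0: mem[0x0e..0x11] <- [b8 0f d8 e4]
D1: mem[0x04..0x0a] <- [84 56 b8 0f d8 e4 b8]
D2: mem[0x10..0x13] <- [d8 e4 a5 a7]
D3: mem[0x01..0x08] <- [b8 f6 84 56 b8 0f d8 e4]
D4: mem[0x00..0x06] <- [b8 0f d8 e4 a5 a7 d8]
D5: mem[0x11..0x12] <- [e4 a5]
query mem[0x09]=0xe4, mem[0x05]=0xa7, mem[0x0f]=0x0f, mem[0x0a]=0xb8, mem[0x07]=0xd8

MEM[0x09,0x05,0x0f,0x0a,0x07] = e4 a7 0f b8 d8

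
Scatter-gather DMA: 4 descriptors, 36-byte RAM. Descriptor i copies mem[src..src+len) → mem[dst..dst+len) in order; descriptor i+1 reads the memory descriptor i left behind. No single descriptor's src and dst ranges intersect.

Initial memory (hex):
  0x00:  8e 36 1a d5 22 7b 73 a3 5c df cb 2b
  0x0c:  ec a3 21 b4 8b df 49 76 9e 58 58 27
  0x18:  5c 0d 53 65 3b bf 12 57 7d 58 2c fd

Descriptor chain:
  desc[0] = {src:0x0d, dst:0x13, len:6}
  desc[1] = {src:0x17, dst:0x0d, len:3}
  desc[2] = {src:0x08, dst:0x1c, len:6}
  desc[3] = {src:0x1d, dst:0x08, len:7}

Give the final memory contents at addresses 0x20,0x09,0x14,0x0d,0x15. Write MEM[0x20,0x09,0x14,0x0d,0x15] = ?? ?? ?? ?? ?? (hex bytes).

  after D0: wrote 6B at 0x13 = a321b48bdf49
  after D1: wrote 3B at 0x0d = df490d
  after D2: wrote 6B at 0x1c = 5cdfcb2becdf
  after D3: wrote 7B at 0x08 = dfcb2becdf2cfd
query mem[0x20]=0xec, mem[0x09]=0xcb, mem[0x14]=0x21, mem[0x0d]=0x2c, mem[0x15]=0xb4

MEM[0x20,0x09,0x14,0x0d,0x15] = ec cb 21 2c b4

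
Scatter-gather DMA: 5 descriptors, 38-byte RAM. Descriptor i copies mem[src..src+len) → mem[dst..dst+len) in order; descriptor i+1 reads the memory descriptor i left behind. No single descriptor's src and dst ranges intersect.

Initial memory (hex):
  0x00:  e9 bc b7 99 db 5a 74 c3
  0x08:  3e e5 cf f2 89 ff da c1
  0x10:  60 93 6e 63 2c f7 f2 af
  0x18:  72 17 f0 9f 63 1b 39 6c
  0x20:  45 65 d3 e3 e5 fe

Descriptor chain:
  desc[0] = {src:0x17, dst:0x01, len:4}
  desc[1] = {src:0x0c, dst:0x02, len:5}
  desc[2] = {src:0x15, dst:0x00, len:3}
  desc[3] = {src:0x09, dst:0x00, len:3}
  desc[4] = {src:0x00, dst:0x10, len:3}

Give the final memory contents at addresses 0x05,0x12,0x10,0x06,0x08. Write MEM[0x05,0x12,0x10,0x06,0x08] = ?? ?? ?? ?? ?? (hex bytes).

MEM[0x05,0x12,0x10,0x06,0x08] = c1 f2 e5 60 3e

D0: mem[0x01..0x04] <- [af 72 17 f0]
D1: mem[0x02..0x06] <- [89 ff da c1 60]
D2: mem[0x00..0x02] <- [f7 f2 af]
D3: mem[0x00..0x02] <- [e5 cf f2]
D4: mem[0x10..0x12] <- [e5 cf f2]
query mem[0x05]=0xc1, mem[0x12]=0xf2, mem[0x10]=0xe5, mem[0x06]=0x60, mem[0x08]=0x3e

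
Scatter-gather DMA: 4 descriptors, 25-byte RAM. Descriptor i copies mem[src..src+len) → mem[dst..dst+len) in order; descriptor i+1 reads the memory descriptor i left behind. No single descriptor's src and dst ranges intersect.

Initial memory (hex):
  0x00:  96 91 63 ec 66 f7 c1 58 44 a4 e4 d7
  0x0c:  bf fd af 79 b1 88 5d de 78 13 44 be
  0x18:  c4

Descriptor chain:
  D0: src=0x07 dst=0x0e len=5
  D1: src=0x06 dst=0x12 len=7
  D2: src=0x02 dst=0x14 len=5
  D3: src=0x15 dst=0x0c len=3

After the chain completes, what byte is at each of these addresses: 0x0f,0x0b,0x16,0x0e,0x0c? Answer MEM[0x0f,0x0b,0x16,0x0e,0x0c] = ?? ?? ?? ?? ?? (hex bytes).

MEM[0x0f,0x0b,0x16,0x0e,0x0c] = 44 d7 66 f7 ec

  after D0: wrote 5B at 0x0e = 5844a4e4d7
  after D1: wrote 7B at 0x12 = c15844a4e4d7bf
  after D2: wrote 5B at 0x14 = 63ec66f7c1
  after D3: wrote 3B at 0x0c = ec66f7
query mem[0x0f]=0x44, mem[0x0b]=0xd7, mem[0x16]=0x66, mem[0x0e]=0xf7, mem[0x0c]=0xec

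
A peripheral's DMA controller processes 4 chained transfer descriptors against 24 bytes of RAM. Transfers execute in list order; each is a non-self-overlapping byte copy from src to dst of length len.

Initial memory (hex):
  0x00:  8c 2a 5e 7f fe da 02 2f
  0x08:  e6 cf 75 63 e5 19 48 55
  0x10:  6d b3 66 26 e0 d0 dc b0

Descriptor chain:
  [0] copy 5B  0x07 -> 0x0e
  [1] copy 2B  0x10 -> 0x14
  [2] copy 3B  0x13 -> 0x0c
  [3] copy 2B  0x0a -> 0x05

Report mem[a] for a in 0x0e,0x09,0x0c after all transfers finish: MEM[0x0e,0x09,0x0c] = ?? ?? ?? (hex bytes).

#0 dst[0x0e+5] := {0x2f,0xe6,0xcf,0x75,0x63}
#1 dst[0x14+2] := {0xcf,0x75}
#2 dst[0x0c+3] := {0x26,0xcf,0x75}
#3 dst[0x05+2] := {0x75,0x63}
query mem[0x0e]=0x75, mem[0x09]=0xcf, mem[0x0c]=0x26

MEM[0x0e,0x09,0x0c] = 75 cf 26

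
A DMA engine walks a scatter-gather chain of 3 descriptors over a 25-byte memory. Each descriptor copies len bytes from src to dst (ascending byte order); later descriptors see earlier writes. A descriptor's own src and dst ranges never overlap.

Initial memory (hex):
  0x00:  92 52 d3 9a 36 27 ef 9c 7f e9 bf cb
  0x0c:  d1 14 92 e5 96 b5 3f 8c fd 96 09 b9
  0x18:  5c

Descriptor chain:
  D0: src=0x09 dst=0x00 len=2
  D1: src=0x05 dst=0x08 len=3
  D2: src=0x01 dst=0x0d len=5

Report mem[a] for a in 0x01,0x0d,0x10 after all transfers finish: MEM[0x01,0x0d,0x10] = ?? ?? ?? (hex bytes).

MEM[0x01,0x0d,0x10] = bf bf 36

#0 dst[0x00+2] := {0xe9,0xbf}
#1 dst[0x08+3] := {0x27,0xef,0x9c}
#2 dst[0x0d+5] := {0xbf,0xd3,0x9a,0x36,0x27}
query mem[0x01]=0xbf, mem[0x0d]=0xbf, mem[0x10]=0x36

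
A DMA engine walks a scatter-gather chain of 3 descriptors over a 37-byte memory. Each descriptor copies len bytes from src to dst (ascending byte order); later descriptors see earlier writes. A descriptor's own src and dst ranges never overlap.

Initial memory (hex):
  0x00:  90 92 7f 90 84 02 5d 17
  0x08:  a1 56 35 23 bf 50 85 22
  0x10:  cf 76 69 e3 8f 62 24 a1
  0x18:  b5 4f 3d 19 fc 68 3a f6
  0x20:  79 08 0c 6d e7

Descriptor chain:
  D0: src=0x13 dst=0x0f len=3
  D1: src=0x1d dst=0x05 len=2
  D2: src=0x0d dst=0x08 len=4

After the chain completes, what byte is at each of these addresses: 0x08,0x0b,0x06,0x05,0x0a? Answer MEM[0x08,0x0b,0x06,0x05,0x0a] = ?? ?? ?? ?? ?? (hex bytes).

[0] 0x13->0x0f len=3 : e3 8f 62
[1] 0x1d->0x05 len=2 : 68 3a
[2] 0x0d->0x08 len=4 : 50 85 e3 8f
query mem[0x08]=0x50, mem[0x0b]=0x8f, mem[0x06]=0x3a, mem[0x05]=0x68, mem[0x0a]=0xe3

MEM[0x08,0x0b,0x06,0x05,0x0a] = 50 8f 3a 68 e3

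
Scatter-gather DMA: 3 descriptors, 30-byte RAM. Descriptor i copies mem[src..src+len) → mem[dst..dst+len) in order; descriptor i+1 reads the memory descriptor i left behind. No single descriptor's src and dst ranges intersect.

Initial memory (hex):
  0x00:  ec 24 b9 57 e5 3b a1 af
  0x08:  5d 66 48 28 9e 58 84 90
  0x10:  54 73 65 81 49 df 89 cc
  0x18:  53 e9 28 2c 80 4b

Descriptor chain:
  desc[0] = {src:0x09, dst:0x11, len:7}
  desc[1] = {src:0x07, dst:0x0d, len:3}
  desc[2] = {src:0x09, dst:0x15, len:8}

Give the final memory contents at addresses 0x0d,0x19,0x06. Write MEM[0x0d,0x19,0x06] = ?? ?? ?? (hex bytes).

MEM[0x0d,0x19,0x06] = af af a1

#0 dst[0x11+7] := {0x66,0x48,0x28,0x9e,0x58,0x84,0x90}
#1 dst[0x0d+3] := {0xaf,0x5d,0x66}
#2 dst[0x15+8] := {0x66,0x48,0x28,0x9e,0xaf,0x5d,0x66,0x54}
query mem[0x0d]=0xaf, mem[0x19]=0xaf, mem[0x06]=0xa1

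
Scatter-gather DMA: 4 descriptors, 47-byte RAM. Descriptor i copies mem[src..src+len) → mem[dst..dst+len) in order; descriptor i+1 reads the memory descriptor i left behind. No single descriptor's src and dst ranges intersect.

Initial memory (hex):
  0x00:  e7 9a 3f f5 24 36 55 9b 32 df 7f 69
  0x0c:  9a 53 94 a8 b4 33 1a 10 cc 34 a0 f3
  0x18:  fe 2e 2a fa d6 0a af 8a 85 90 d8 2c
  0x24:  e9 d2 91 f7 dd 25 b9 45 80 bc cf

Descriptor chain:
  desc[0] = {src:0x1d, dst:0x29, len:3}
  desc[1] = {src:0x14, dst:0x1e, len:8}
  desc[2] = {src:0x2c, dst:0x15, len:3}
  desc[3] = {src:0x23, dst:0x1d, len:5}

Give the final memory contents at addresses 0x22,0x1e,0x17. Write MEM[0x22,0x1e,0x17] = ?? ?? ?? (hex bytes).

MEM[0x22,0x1e,0x17] = fe 2a cf

  after D0: wrote 3B at 0x29 = 0aaf8a
  after D1: wrote 8B at 0x1e = cc34a0f3fe2e2afa
  after D2: wrote 3B at 0x15 = 80bccf
  after D3: wrote 5B at 0x1d = 2e2afa91f7
query mem[0x22]=0xfe, mem[0x1e]=0x2a, mem[0x17]=0xcf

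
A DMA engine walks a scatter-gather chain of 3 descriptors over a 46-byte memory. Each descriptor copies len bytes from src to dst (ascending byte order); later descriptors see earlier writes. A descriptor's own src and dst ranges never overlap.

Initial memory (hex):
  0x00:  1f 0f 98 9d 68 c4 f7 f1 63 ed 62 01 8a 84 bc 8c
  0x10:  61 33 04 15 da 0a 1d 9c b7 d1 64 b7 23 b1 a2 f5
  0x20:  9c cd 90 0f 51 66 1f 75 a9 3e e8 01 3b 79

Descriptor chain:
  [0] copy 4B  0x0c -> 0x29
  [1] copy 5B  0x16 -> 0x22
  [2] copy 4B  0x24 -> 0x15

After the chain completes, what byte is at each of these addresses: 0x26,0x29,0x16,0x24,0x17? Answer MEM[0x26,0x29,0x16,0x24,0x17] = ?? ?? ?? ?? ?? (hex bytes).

#0 dst[0x29+4] := {0x8a,0x84,0xbc,0x8c}
#1 dst[0x22+5] := {0x1d,0x9c,0xb7,0xd1,0x64}
#2 dst[0x15+4] := {0xb7,0xd1,0x64,0x75}
query mem[0x26]=0x64, mem[0x29]=0x8a, mem[0x16]=0xd1, mem[0x24]=0xb7, mem[0x17]=0x64

MEM[0x26,0x29,0x16,0x24,0x17] = 64 8a d1 b7 64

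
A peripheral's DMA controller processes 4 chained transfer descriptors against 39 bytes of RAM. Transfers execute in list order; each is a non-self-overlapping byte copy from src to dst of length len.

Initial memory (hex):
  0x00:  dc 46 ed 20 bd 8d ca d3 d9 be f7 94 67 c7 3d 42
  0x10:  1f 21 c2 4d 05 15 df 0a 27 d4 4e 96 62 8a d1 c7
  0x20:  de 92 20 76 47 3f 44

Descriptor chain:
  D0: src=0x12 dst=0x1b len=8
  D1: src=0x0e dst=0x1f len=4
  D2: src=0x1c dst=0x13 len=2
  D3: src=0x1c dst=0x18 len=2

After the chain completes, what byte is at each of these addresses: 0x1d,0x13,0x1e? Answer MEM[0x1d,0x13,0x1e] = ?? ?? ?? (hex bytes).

MEM[0x1d,0x13,0x1e] = 05 4d 15

#0 dst[0x1b+8] := {0xc2,0x4d,0x05,0x15,0xdf,0x0a,0x27,0xd4}
#1 dst[0x1f+4] := {0x3d,0x42,0x1f,0x21}
#2 dst[0x13+2] := {0x4d,0x05}
#3 dst[0x18+2] := {0x4d,0x05}
query mem[0x1d]=0x05, mem[0x13]=0x4d, mem[0x1e]=0x15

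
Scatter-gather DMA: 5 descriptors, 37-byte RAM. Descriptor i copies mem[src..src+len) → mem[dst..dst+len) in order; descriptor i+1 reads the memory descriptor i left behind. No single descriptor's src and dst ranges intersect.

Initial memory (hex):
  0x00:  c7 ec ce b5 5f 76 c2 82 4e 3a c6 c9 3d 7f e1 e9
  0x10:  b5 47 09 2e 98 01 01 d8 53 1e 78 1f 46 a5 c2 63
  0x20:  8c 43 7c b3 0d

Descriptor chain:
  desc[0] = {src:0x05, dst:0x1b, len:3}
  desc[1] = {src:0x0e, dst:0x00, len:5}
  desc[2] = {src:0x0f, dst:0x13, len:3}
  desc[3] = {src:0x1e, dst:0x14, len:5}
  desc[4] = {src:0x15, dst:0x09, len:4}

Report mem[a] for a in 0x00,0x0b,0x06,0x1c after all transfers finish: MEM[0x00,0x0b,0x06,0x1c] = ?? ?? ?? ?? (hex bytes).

  after D0: wrote 3B at 0x1b = 76c282
  after D1: wrote 5B at 0x00 = e1e9b54709
  after D2: wrote 3B at 0x13 = e9b547
  after D3: wrote 5B at 0x14 = c2638c437c
  after D4: wrote 4B at 0x09 = 638c437c
query mem[0x00]=0xe1, mem[0x0b]=0x43, mem[0x06]=0xc2, mem[0x1c]=0xc2

MEM[0x00,0x0b,0x06,0x1c] = e1 43 c2 c2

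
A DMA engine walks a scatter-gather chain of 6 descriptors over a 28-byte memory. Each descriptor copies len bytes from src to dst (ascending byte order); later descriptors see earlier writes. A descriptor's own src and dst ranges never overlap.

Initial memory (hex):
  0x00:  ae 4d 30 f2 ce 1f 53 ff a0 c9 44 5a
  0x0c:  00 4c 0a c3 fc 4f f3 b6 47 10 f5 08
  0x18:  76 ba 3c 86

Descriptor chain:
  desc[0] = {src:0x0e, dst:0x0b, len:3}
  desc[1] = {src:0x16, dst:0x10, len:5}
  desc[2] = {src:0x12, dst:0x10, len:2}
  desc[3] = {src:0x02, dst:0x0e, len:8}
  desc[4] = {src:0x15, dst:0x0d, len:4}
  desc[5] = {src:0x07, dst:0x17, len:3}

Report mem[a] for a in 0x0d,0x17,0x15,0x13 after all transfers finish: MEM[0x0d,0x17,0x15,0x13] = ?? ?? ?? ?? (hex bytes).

#0 dst[0x0b+3] := {0x0a,0xc3,0xfc}
#1 dst[0x10+5] := {0xf5,0x08,0x76,0xba,0x3c}
#2 dst[0x10+2] := {0x76,0xba}
#3 dst[0x0e+8] := {0x30,0xf2,0xce,0x1f,0x53,0xff,0xa0,0xc9}
#4 dst[0x0d+4] := {0xc9,0xf5,0x08,0x76}
#5 dst[0x17+3] := {0xff,0xa0,0xc9}
query mem[0x0d]=0xc9, mem[0x17]=0xff, mem[0x15]=0xc9, mem[0x13]=0xff

MEM[0x0d,0x17,0x15,0x13] = c9 ff c9 ff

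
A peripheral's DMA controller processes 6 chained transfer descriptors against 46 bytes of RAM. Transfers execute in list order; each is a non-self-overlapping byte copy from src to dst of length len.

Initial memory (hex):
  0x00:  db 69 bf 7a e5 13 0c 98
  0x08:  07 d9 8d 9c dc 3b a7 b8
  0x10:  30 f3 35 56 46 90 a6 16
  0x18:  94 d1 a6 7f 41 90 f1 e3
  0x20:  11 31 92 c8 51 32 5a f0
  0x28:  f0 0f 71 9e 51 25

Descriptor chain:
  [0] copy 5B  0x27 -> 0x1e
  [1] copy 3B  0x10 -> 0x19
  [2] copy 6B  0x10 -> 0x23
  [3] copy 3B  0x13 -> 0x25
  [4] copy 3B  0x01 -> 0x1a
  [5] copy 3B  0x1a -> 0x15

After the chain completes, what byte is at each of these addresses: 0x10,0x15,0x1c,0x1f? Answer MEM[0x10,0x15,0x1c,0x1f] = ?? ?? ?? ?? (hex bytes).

  after D0: wrote 5B at 0x1e = f0f00f719e
  after D1: wrote 3B at 0x19 = 30f335
  after D2: wrote 6B at 0x23 = 30f335564690
  after D3: wrote 3B at 0x25 = 564690
  after D4: wrote 3B at 0x1a = 69bf7a
  after D5: wrote 3B at 0x15 = 69bf7a
query mem[0x10]=0x30, mem[0x15]=0x69, mem[0x1c]=0x7a, mem[0x1f]=0xf0

MEM[0x10,0x15,0x1c,0x1f] = 30 69 7a f0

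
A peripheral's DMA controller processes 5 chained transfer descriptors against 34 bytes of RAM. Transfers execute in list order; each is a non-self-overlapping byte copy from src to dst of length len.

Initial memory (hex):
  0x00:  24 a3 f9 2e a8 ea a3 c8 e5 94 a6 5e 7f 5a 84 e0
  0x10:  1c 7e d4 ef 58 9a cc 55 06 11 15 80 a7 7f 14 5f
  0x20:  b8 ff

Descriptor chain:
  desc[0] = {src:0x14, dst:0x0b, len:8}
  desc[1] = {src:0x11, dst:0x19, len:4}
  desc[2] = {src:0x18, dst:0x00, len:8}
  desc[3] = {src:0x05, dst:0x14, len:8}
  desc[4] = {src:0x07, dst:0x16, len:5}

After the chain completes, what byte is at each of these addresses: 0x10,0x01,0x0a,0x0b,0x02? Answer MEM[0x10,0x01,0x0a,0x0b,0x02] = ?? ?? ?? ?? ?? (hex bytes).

MEM[0x10,0x01,0x0a,0x0b,0x02] = 11 15 a6 58 80

[0] 0x14->0x0b len=8 : 58 9a cc 55 06 11 15 80
[1] 0x11->0x19 len=4 : 15 80 ef 58
[2] 0x18->0x00 len=8 : 06 15 80 ef 58 7f 14 5f
[3] 0x05->0x14 len=8 : 7f 14 5f e5 94 a6 58 9a
[4] 0x07->0x16 len=5 : 5f e5 94 a6 58
query mem[0x10]=0x11, mem[0x01]=0x15, mem[0x0a]=0xa6, mem[0x0b]=0x58, mem[0x02]=0x80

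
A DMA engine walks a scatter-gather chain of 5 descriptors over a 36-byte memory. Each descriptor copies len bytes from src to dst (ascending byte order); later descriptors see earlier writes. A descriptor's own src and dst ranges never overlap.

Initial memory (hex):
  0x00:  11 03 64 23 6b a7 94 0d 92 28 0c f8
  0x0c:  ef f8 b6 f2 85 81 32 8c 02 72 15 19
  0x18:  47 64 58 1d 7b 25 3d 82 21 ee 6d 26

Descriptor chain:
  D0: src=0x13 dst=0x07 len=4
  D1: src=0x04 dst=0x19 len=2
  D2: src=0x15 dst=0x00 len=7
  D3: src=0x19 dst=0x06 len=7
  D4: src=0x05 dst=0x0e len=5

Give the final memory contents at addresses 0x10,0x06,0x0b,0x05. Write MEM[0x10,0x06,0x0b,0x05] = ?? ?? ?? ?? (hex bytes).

[0] 0x13->0x07 len=4 : 8c 02 72 15
[1] 0x04->0x19 len=2 : 6b a7
[2] 0x15->0x00 len=7 : 72 15 19 47 6b a7 1d
[3] 0x19->0x06 len=7 : 6b a7 1d 7b 25 3d 82
[4] 0x05->0x0e len=5 : a7 6b a7 1d 7b
query mem[0x10]=0xa7, mem[0x06]=0x6b, mem[0x0b]=0x3d, mem[0x05]=0xa7

MEM[0x10,0x06,0x0b,0x05] = a7 6b 3d a7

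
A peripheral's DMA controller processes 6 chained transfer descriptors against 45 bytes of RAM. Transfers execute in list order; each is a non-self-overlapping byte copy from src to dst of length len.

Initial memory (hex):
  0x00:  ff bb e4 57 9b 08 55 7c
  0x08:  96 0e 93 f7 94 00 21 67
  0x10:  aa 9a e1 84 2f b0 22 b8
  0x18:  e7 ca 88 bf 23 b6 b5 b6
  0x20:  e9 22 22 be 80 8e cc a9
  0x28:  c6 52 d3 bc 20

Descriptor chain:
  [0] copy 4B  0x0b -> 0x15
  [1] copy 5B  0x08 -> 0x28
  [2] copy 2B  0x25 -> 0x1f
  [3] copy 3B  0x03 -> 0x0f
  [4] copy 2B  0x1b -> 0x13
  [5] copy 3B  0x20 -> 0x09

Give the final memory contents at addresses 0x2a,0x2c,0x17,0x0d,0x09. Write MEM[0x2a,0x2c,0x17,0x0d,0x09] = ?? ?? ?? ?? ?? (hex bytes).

MEM[0x2a,0x2c,0x17,0x0d,0x09] = 93 94 00 00 cc

[0] 0x0b->0x15 len=4 : f7 94 00 21
[1] 0x08->0x28 len=5 : 96 0e 93 f7 94
[2] 0x25->0x1f len=2 : 8e cc
[3] 0x03->0x0f len=3 : 57 9b 08
[4] 0x1b->0x13 len=2 : bf 23
[5] 0x20->0x09 len=3 : cc 22 22
query mem[0x2a]=0x93, mem[0x2c]=0x94, mem[0x17]=0x00, mem[0x0d]=0x00, mem[0x09]=0xcc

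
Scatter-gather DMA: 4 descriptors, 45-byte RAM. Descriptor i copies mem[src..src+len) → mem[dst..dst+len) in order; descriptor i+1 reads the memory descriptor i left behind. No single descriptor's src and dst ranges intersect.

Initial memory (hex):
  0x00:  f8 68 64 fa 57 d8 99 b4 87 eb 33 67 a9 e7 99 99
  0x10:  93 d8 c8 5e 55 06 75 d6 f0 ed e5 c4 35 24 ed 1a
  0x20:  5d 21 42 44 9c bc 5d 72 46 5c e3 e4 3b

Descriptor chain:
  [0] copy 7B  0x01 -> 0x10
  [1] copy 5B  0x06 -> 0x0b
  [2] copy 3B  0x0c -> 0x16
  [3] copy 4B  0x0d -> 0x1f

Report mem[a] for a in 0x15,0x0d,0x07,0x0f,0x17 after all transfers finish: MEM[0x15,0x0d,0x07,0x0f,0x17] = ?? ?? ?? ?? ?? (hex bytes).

  after D0: wrote 7B at 0x10 = 6864fa57d899b4
  after D1: wrote 5B at 0x0b = 99b487eb33
  after D2: wrote 3B at 0x16 = b487eb
  after D3: wrote 4B at 0x1f = 87eb3368
query mem[0x15]=0x99, mem[0x0d]=0x87, mem[0x07]=0xb4, mem[0x0f]=0x33, mem[0x17]=0x87

MEM[0x15,0x0d,0x07,0x0f,0x17] = 99 87 b4 33 87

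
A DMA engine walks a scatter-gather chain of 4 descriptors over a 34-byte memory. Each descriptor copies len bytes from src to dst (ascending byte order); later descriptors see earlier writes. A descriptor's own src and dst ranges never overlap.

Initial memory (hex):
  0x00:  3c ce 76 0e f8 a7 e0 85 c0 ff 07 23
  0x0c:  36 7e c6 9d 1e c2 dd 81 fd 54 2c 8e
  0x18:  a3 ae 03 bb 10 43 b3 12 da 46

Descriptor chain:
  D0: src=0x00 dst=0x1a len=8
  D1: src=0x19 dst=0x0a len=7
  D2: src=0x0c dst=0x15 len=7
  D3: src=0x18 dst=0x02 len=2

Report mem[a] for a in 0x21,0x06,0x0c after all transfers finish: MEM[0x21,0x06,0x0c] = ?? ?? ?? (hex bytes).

#0 dst[0x1a+8] := {0x3c,0xce,0x76,0x0e,0xf8,0xa7,0xe0,0x85}
#1 dst[0x0a+7] := {0xae,0x3c,0xce,0x76,0x0e,0xf8,0xa7}
#2 dst[0x15+7] := {0xce,0x76,0x0e,0xf8,0xa7,0xc2,0xdd}
#3 dst[0x02+2] := {0xf8,0xa7}
query mem[0x21]=0x85, mem[0x06]=0xe0, mem[0x0c]=0xce

MEM[0x21,0x06,0x0c] = 85 e0 ce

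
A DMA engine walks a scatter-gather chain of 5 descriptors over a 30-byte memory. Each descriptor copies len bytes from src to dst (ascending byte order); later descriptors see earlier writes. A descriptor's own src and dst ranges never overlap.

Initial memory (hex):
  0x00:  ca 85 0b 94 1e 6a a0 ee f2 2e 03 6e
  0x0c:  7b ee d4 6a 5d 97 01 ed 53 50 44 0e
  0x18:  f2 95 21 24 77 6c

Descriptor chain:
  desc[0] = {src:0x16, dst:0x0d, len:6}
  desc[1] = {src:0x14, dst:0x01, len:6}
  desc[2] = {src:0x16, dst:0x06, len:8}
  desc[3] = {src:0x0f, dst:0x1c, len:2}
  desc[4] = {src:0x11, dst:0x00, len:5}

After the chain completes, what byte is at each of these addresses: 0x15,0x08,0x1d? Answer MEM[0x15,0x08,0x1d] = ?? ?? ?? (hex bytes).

MEM[0x15,0x08,0x1d] = 50 f2 95

[0] 0x16->0x0d len=6 : 44 0e f2 95 21 24
[1] 0x14->0x01 len=6 : 53 50 44 0e f2 95
[2] 0x16->0x06 len=8 : 44 0e f2 95 21 24 77 6c
[3] 0x0f->0x1c len=2 : f2 95
[4] 0x11->0x00 len=5 : 21 24 ed 53 50
query mem[0x15]=0x50, mem[0x08]=0xf2, mem[0x1d]=0x95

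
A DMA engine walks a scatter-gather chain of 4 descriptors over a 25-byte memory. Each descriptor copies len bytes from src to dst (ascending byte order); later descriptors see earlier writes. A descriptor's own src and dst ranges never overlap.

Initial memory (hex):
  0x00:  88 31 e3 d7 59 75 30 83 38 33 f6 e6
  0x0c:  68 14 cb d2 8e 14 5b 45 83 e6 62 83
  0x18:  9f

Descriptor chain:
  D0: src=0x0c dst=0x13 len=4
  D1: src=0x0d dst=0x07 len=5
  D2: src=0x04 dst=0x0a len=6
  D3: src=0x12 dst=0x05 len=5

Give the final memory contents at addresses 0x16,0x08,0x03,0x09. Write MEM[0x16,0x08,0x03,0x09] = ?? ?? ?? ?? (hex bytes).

  after D0: wrote 4B at 0x13 = 6814cbd2
  after D1: wrote 5B at 0x07 = 14cbd28e14
  after D2: wrote 6B at 0x0a = 59753014cbd2
  after D3: wrote 5B at 0x05 = 5b6814cbd2
query mem[0x16]=0xd2, mem[0x08]=0xcb, mem[0x03]=0xd7, mem[0x09]=0xd2

MEM[0x16,0x08,0x03,0x09] = d2 cb d7 d2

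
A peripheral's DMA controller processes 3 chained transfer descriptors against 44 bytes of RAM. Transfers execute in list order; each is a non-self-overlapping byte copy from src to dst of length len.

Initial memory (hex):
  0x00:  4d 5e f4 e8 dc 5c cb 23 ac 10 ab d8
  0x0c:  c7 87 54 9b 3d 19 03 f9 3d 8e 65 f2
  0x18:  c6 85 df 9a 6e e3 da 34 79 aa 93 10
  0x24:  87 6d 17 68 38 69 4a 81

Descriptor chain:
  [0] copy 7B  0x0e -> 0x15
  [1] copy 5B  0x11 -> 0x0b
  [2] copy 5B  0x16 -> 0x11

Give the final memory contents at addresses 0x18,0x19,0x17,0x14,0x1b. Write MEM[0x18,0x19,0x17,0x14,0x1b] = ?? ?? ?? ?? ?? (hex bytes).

D0: mem[0x15..0x1b] <- [54 9b 3d 19 03 f9 3d]
D1: mem[0x0b..0x0f] <- [19 03 f9 3d 54]
D2: mem[0x11..0x15] <- [9b 3d 19 03 f9]
query mem[0x18]=0x19, mem[0x19]=0x03, mem[0x17]=0x3d, mem[0x14]=0x03, mem[0x1b]=0x3d

MEM[0x18,0x19,0x17,0x14,0x1b] = 19 03 3d 03 3d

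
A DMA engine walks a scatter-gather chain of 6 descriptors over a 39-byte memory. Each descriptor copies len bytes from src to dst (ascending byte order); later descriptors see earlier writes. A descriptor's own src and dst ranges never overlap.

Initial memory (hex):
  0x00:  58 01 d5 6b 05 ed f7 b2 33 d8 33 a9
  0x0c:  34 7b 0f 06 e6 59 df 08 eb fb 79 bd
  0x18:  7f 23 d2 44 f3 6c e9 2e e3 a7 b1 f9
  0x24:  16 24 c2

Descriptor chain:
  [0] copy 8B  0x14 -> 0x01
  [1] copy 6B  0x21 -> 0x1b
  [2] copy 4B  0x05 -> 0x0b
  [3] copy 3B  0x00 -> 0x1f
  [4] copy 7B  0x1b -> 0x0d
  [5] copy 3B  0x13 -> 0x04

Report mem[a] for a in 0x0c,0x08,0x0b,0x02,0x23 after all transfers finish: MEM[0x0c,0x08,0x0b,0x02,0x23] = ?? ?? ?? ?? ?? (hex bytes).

#0 dst[0x01+8] := {0xeb,0xfb,0x79,0xbd,0x7f,0x23,0xd2,0x44}
#1 dst[0x1b+6] := {0xa7,0xb1,0xf9,0x16,0x24,0xc2}
#2 dst[0x0b+4] := {0x7f,0x23,0xd2,0x44}
#3 dst[0x1f+3] := {0x58,0xeb,0xfb}
#4 dst[0x0d+7] := {0xa7,0xb1,0xf9,0x16,0x58,0xeb,0xfb}
#5 dst[0x04+3] := {0xfb,0xeb,0xfb}
query mem[0x0c]=0x23, mem[0x08]=0x44, mem[0x0b]=0x7f, mem[0x02]=0xfb, mem[0x23]=0xf9

MEM[0x0c,0x08,0x0b,0x02,0x23] = 23 44 7f fb f9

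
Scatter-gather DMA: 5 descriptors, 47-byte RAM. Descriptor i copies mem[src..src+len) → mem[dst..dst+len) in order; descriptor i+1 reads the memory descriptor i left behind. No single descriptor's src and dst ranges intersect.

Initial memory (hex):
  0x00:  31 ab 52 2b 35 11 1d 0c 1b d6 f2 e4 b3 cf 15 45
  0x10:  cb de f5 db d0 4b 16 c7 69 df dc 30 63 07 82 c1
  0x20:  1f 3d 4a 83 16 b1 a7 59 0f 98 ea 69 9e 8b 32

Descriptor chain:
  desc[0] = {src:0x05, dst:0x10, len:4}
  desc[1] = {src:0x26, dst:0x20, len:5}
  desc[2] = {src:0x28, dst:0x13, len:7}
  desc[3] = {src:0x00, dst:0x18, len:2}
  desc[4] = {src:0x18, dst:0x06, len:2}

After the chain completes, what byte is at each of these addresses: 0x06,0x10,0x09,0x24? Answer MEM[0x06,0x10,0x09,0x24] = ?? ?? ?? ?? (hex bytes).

D0: mem[0x10..0x13] <- [11 1d 0c 1b]
D1: mem[0x20..0x24] <- [a7 59 0f 98 ea]
D2: mem[0x13..0x19] <- [0f 98 ea 69 9e 8b 32]
D3: mem[0x18..0x19] <- [31 ab]
D4: mem[0x06..0x07] <- [31 ab]
query mem[0x06]=0x31, mem[0x10]=0x11, mem[0x09]=0xd6, mem[0x24]=0xea

MEM[0x06,0x10,0x09,0x24] = 31 11 d6 ea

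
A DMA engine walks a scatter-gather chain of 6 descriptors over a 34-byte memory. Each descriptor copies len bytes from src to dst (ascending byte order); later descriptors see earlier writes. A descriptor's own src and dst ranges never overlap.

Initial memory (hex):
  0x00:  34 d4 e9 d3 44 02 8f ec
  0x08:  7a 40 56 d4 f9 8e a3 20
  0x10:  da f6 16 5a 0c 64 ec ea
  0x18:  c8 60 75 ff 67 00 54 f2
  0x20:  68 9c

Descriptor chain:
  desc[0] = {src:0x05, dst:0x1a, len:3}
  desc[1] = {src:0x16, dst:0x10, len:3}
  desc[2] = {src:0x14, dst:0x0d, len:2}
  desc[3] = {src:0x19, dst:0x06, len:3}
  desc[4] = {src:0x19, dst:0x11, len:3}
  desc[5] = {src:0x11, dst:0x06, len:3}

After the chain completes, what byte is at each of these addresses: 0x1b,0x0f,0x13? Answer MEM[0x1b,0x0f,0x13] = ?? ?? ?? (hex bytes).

MEM[0x1b,0x0f,0x13] = 8f 20 8f

[0] 0x05->0x1a len=3 : 02 8f ec
[1] 0x16->0x10 len=3 : ec ea c8
[2] 0x14->0x0d len=2 : 0c 64
[3] 0x19->0x06 len=3 : 60 02 8f
[4] 0x19->0x11 len=3 : 60 02 8f
[5] 0x11->0x06 len=3 : 60 02 8f
query mem[0x1b]=0x8f, mem[0x0f]=0x20, mem[0x13]=0x8f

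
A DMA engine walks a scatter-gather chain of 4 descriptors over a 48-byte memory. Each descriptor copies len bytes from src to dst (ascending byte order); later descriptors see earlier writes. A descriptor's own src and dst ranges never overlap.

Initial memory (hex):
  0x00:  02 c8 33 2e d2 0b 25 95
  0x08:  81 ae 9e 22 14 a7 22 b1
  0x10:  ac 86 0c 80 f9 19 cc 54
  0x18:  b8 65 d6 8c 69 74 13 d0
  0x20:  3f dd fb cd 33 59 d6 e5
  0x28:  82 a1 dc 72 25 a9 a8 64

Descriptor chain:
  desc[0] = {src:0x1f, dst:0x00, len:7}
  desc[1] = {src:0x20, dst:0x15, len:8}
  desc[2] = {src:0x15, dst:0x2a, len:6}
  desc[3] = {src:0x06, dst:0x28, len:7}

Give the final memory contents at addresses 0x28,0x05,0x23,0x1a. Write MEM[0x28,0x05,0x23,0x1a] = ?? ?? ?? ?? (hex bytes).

  after D0: wrote 7B at 0x00 = d03fddfbcd3359
  after D1: wrote 8B at 0x15 = 3fddfbcd3359d6e5
  after D2: wrote 6B at 0x2a = 3fddfbcd3359
  after D3: wrote 7B at 0x28 = 599581ae9e2214
query mem[0x28]=0x59, mem[0x05]=0x33, mem[0x23]=0xcd, mem[0x1a]=0x59

MEM[0x28,0x05,0x23,0x1a] = 59 33 cd 59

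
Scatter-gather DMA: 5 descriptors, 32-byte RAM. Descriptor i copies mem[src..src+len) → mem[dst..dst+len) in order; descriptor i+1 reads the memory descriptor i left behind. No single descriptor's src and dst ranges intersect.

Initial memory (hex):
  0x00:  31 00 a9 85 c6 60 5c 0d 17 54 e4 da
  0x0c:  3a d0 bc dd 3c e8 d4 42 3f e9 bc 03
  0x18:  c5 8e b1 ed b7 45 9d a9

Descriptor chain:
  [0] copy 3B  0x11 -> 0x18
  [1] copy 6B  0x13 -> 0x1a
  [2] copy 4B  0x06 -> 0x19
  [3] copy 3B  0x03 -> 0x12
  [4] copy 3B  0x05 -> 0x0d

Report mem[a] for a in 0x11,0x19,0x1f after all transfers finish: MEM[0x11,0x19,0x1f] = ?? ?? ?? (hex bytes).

D0: mem[0x18..0x1a] <- [e8 d4 42]
D1: mem[0x1a..0x1f] <- [42 3f e9 bc 03 e8]
D2: mem[0x19..0x1c] <- [5c 0d 17 54]
D3: mem[0x12..0x14] <- [85 c6 60]
D4: mem[0x0d..0x0f] <- [60 5c 0d]
query mem[0x11]=0xe8, mem[0x19]=0x5c, mem[0x1f]=0xe8

MEM[0x11,0x19,0x1f] = e8 5c e8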